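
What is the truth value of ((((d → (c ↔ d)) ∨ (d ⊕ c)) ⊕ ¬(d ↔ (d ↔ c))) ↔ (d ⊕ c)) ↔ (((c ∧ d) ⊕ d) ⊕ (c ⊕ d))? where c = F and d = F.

F

Substituting c=F, d=F:
c ↔ d = F ↔ F = T
d → (c ↔ d) = F → T = T
d ⊕ c = F ⊕ F = F
(d → (c ↔ d)) ∨ (d ⊕ c) = T ∨ F = T
d ↔ c = F ↔ F = T
d ↔ (d ↔ c) = F ↔ T = F
¬(d ↔ (d ↔ c)) = ¬F = T
((d → (c ↔ d)) ∨ (d ⊕ c)) ⊕ ¬(d ↔ (d ↔ c)) = T ⊕ T = F
d ⊕ c = F ⊕ F = F
(((d → (c ↔ d)) ∨ (d ⊕ c)) ⊕ ¬(d ↔ (d ↔ c))) ↔ (d ⊕ c) = F ↔ F = T
c ∧ d = F ∧ F = F
(c ∧ d) ⊕ d = F ⊕ F = F
c ⊕ d = F ⊕ F = F
((c ∧ d) ⊕ d) ⊕ (c ⊕ d) = F ⊕ F = F
((((d → (c ↔ d)) ∨ (d ⊕ c)) ⊕ ¬(d ↔ (d ↔ c))) ↔ (d ⊕ c)) ↔ (((c ∧ d) ⊕ d) ⊕ (c ⊕ d)) = T ↔ F = F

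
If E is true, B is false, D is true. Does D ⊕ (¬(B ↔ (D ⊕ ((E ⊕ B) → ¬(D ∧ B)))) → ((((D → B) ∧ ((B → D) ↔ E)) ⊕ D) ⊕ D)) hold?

E ⊕ B = T ⊕ F = T
D ∧ B = T ∧ F = F
¬(D ∧ B) = ¬F = T
(E ⊕ B) → ¬(D ∧ B) = T → T = T
D ⊕ ((E ⊕ B) → ¬(D ∧ B)) = T ⊕ T = F
B ↔ (D ⊕ ((E ⊕ B) → ¬(D ∧ B))) = F ↔ F = T
¬(B ↔ (D ⊕ ((E ⊕ B) → ¬(D ∧ B)))) = ¬T = F
D → B = T → F = F
B → D = F → T = T
(B → D) ↔ E = T ↔ T = T
(D → B) ∧ ((B → D) ↔ E) = F ∧ T = F
((D → B) ∧ ((B → D) ↔ E)) ⊕ D = F ⊕ T = T
(((D → B) ∧ ((B → D) ↔ E)) ⊕ D) ⊕ D = T ⊕ T = F
¬(B ↔ (D ⊕ ((E ⊕ B) → ¬(D ∧ B)))) → ((((D → B) ∧ ((B → D) ↔ E)) ⊕ D) ⊕ D) = F → F = T
D ⊕ (¬(B ↔ (D ⊕ ((E ⊕ B) → ¬(D ∧ B)))) → ((((D → B) ∧ ((B → D) ↔ E)) ⊕ D) ⊕ D)) = T ⊕ T = F

F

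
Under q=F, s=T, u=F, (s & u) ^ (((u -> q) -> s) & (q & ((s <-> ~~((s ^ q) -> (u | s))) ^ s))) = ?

s & u = T & F = F
u -> q = F -> F = T
(u -> q) -> s = T -> T = T
s ^ q = T ^ F = T
u | s = F | T = T
(s ^ q) -> (u | s) = T -> T = T
~((s ^ q) -> (u | s)) = ~T = F
~~((s ^ q) -> (u | s)) = ~F = T
s <-> ~~((s ^ q) -> (u | s)) = T <-> T = T
(s <-> ~~((s ^ q) -> (u | s))) ^ s = T ^ T = F
q & ((s <-> ~~((s ^ q) -> (u | s))) ^ s) = F & F = F
((u -> q) -> s) & (q & ((s <-> ~~((s ^ q) -> (u | s))) ^ s)) = T & F = F
(s & u) ^ (((u -> q) -> s) & (q & ((s <-> ~~((s ^ q) -> (u | s))) ^ s))) = F ^ F = F

F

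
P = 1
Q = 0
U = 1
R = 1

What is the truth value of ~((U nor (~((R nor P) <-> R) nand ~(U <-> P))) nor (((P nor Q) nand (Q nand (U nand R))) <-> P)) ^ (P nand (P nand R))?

R nor P = 1 nor 1 = 0
(R nor P) <-> R = 0 <-> 1 = 0
~((R nor P) <-> R) = ~0 = 1
U <-> P = 1 <-> 1 = 1
~(U <-> P) = ~1 = 0
~((R nor P) <-> R) nand ~(U <-> P) = 1 nand 0 = 1
U nor (~((R nor P) <-> R) nand ~(U <-> P)) = 1 nor 1 = 0
P nor Q = 1 nor 0 = 0
U nand R = 1 nand 1 = 0
Q nand (U nand R) = 0 nand 0 = 1
(P nor Q) nand (Q nand (U nand R)) = 0 nand 1 = 1
((P nor Q) nand (Q nand (U nand R))) <-> P = 1 <-> 1 = 1
(U nor (~((R nor P) <-> R) nand ~(U <-> P))) nor (((P nor Q) nand (Q nand (U nand R))) <-> P) = 0 nor 1 = 0
~((U nor (~((R nor P) <-> R) nand ~(U <-> P))) nor (((P nor Q) nand (Q nand (U nand R))) <-> P)) = ~0 = 1
P nand R = 1 nand 1 = 0
P nand (P nand R) = 1 nand 0 = 1
~((U nor (~((R nor P) <-> R) nand ~(U <-> P))) nor (((P nor Q) nand (Q nand (U nand R))) <-> P)) ^ (P nand (P nand R)) = 1 ^ 1 = 0

0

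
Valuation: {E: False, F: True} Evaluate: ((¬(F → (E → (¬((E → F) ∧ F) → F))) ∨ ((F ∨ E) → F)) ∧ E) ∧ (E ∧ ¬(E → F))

E → F = False → True = True
(E → F) ∧ F = True ∧ True = True
¬((E → F) ∧ F) = ¬True = False
¬((E → F) ∧ F) → F = False → True = True
E → (¬((E → F) ∧ F) → F) = False → True = True
F → (E → (¬((E → F) ∧ F) → F)) = True → True = True
¬(F → (E → (¬((E → F) ∧ F) → F))) = ¬True = False
F ∨ E = True ∨ False = True
(F ∨ E) → F = True → True = True
¬(F → (E → (¬((E → F) ∧ F) → F))) ∨ ((F ∨ E) → F) = False ∨ True = True
(¬(F → (E → (¬((E → F) ∧ F) → F))) ∨ ((F ∨ E) → F)) ∧ E = True ∧ False = False
E → F = False → True = True
¬(E → F) = ¬True = False
E ∧ ¬(E → F) = False ∧ False = False
((¬(F → (E → (¬((E → F) ∧ F) → F))) ∨ ((F ∨ E) → F)) ∧ E) ∧ (E ∧ ¬(E → F)) = False ∧ False = False

False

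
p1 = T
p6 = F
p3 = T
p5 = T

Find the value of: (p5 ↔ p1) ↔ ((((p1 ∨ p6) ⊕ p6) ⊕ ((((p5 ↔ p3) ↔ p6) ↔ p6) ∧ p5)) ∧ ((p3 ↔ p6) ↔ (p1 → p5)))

F

p5 ↔ p1 = T ↔ T = T
p1 ∨ p6 = T ∨ F = T
(p1 ∨ p6) ⊕ p6 = T ⊕ F = T
p5 ↔ p3 = T ↔ T = T
(p5 ↔ p3) ↔ p6 = T ↔ F = F
((p5 ↔ p3) ↔ p6) ↔ p6 = F ↔ F = T
(((p5 ↔ p3) ↔ p6) ↔ p6) ∧ p5 = T ∧ T = T
((p1 ∨ p6) ⊕ p6) ⊕ ((((p5 ↔ p3) ↔ p6) ↔ p6) ∧ p5) = T ⊕ T = F
p3 ↔ p6 = T ↔ F = F
p1 → p5 = T → T = T
(p3 ↔ p6) ↔ (p1 → p5) = F ↔ T = F
(((p1 ∨ p6) ⊕ p6) ⊕ ((((p5 ↔ p3) ↔ p6) ↔ p6) ∧ p5)) ∧ ((p3 ↔ p6) ↔ (p1 → p5)) = F ∧ F = F
(p5 ↔ p1) ↔ ((((p1 ∨ p6) ⊕ p6) ⊕ ((((p5 ↔ p3) ↔ p6) ↔ p6) ∧ p5)) ∧ ((p3 ↔ p6) ↔ (p1 → p5))) = T ↔ F = F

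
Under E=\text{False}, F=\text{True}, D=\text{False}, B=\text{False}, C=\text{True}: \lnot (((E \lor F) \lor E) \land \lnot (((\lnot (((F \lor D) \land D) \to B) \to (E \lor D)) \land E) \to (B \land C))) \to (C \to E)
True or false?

Substituting E=\text{False}, F=\text{True}, D=\text{False}, B=\text{False}, C=\text{True}:
E \lor F = \text{False} \lor \text{True} = \text{True}
(E \lor F) \lor E = \text{True} \lor \text{False} = \text{True}
F \lor D = \text{True} \lor \text{False} = \text{True}
(F \lor D) \land D = \text{True} \land \text{False} = \text{False}
((F \lor D) \land D) \to B = \text{False} \to \text{False} = \text{True}
\lnot (((F \lor D) \land D) \to B) = \lnot \text{True} = \text{False}
E \lor D = \text{False} \lor \text{False} = \text{False}
\lnot (((F \lor D) \land D) \to B) \to (E \lor D) = \text{False} \to \text{False} = \text{True}
(\lnot (((F \lor D) \land D) \to B) \to (E \lor D)) \land E = \text{True} \land \text{False} = \text{False}
B \land C = \text{False} \land \text{True} = \text{False}
((\lnot (((F \lor D) \land D) \to B) \to (E \lor D)) \land E) \to (B \land C) = \text{False} \to \text{False} = \text{True}
\lnot (((\lnot (((F \lor D) \land D) \to B) \to (E \lor D)) \land E) \to (B \land C)) = \lnot \text{True} = \text{False}
((E \lor F) \lor E) \land \lnot (((\lnot (((F \lor D) \land D) \to B) \to (E \lor D)) \land E) \to (B \land C)) = \text{True} \land \text{False} = \text{False}
\lnot (((E \lor F) \lor E) \land \lnot (((\lnot (((F \lor D) \land D) \to B) \to (E \lor D)) \land E) \to (B \land C))) = \lnot \text{False} = \text{True}
C \to E = \text{True} \to \text{False} = \text{False}
\lnot (((E \lor F) \lor E) \land \lnot (((\lnot (((F \lor D) \land D) \to B) \to (E \lor D)) \land E) \to (B \land C))) \to (C \to E) = \text{True} \to \text{False} = \text{False}

\text{False}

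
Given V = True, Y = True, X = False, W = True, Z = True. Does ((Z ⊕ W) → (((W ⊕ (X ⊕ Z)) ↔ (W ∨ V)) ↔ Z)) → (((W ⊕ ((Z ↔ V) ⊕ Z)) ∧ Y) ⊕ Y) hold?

False

Z ⊕ W = True ⊕ True = False
X ⊕ Z = False ⊕ True = True
W ⊕ (X ⊕ Z) = True ⊕ True = False
W ∨ V = True ∨ True = True
(W ⊕ (X ⊕ Z)) ↔ (W ∨ V) = False ↔ True = False
((W ⊕ (X ⊕ Z)) ↔ (W ∨ V)) ↔ Z = False ↔ True = False
(Z ⊕ W) → (((W ⊕ (X ⊕ Z)) ↔ (W ∨ V)) ↔ Z) = False → False = True
Z ↔ V = True ↔ True = True
(Z ↔ V) ⊕ Z = True ⊕ True = False
W ⊕ ((Z ↔ V) ⊕ Z) = True ⊕ False = True
(W ⊕ ((Z ↔ V) ⊕ Z)) ∧ Y = True ∧ True = True
((W ⊕ ((Z ↔ V) ⊕ Z)) ∧ Y) ⊕ Y = True ⊕ True = False
((Z ⊕ W) → (((W ⊕ (X ⊕ Z)) ↔ (W ∨ V)) ↔ Z)) → (((W ⊕ ((Z ↔ V) ⊕ Z)) ∧ Y) ⊕ Y) = True → False = False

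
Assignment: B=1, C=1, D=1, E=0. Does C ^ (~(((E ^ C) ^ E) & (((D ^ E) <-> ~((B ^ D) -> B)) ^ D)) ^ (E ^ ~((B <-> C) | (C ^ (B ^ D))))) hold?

E ^ C = 0 ^ 1 = 1
(E ^ C) ^ E = 1 ^ 0 = 1
D ^ E = 1 ^ 0 = 1
B ^ D = 1 ^ 1 = 0
(B ^ D) -> B = 0 -> 1 = 1
~((B ^ D) -> B) = ~1 = 0
(D ^ E) <-> ~((B ^ D) -> B) = 1 <-> 0 = 0
((D ^ E) <-> ~((B ^ D) -> B)) ^ D = 0 ^ 1 = 1
((E ^ C) ^ E) & (((D ^ E) <-> ~((B ^ D) -> B)) ^ D) = 1 & 1 = 1
~(((E ^ C) ^ E) & (((D ^ E) <-> ~((B ^ D) -> B)) ^ D)) = ~1 = 0
B <-> C = 1 <-> 1 = 1
B ^ D = 1 ^ 1 = 0
C ^ (B ^ D) = 1 ^ 0 = 1
(B <-> C) | (C ^ (B ^ D)) = 1 | 1 = 1
~((B <-> C) | (C ^ (B ^ D))) = ~1 = 0
E ^ ~((B <-> C) | (C ^ (B ^ D))) = 0 ^ 0 = 0
~(((E ^ C) ^ E) & (((D ^ E) <-> ~((B ^ D) -> B)) ^ D)) ^ (E ^ ~((B <-> C) | (C ^ (B ^ D)))) = 0 ^ 0 = 0
C ^ (~(((E ^ C) ^ E) & (((D ^ E) <-> ~((B ^ D) -> B)) ^ D)) ^ (E ^ ~((B <-> C) | (C ^ (B ^ D))))) = 1 ^ 0 = 1

1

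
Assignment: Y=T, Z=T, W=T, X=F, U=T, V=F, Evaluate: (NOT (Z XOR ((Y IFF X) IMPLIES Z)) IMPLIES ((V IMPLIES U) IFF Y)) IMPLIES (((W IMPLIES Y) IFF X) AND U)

Y IFF X = T IFF F = F
(Y IFF X) IMPLIES Z = F IMPLIES T = T
Z XOR ((Y IFF X) IMPLIES Z) = T XOR T = F
NOT (Z XOR ((Y IFF X) IMPLIES Z)) = NOT F = T
V IMPLIES U = F IMPLIES T = T
(V IMPLIES U) IFF Y = T IFF T = T
NOT (Z XOR ((Y IFF X) IMPLIES Z)) IMPLIES ((V IMPLIES U) IFF Y) = T IMPLIES T = T
W IMPLIES Y = T IMPLIES T = T
(W IMPLIES Y) IFF X = T IFF F = F
((W IMPLIES Y) IFF X) AND U = F AND T = F
(NOT (Z XOR ((Y IFF X) IMPLIES Z)) IMPLIES ((V IMPLIES U) IFF Y)) IMPLIES (((W IMPLIES Y) IFF X) AND U) = T IMPLIES F = F

F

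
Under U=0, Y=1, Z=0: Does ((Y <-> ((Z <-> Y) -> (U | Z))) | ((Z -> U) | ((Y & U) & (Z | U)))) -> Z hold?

0

Substituting U=0, Y=1, Z=0:
Z <-> Y = 0 <-> 1 = 0
U | Z = 0 | 0 = 0
(Z <-> Y) -> (U | Z) = 0 -> 0 = 1
Y <-> ((Z <-> Y) -> (U | Z)) = 1 <-> 1 = 1
Z -> U = 0 -> 0 = 1
Y & U = 1 & 0 = 0
Z | U = 0 | 0 = 0
(Y & U) & (Z | U) = 0 & 0 = 0
(Z -> U) | ((Y & U) & (Z | U)) = 1 | 0 = 1
(Y <-> ((Z <-> Y) -> (U | Z))) | ((Z -> U) | ((Y & U) & (Z | U))) = 1 | 1 = 1
((Y <-> ((Z <-> Y) -> (U | Z))) | ((Z -> U) | ((Y & U) & (Z | U)))) -> Z = 1 -> 0 = 0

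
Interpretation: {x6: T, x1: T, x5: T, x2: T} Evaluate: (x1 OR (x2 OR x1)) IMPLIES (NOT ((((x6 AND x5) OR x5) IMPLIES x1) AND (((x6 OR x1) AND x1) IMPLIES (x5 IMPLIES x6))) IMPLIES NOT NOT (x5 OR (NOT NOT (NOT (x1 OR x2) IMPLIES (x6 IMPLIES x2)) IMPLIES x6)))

T

Substituting x6=T, x1=T, x5=T, x2=T:
x2 OR x1 = T OR T = T
x1 OR (x2 OR x1) = T OR T = T
x6 AND x5 = T AND T = T
(x6 AND x5) OR x5 = T OR T = T
((x6 AND x5) OR x5) IMPLIES x1 = T IMPLIES T = T
x6 OR x1 = T OR T = T
(x6 OR x1) AND x1 = T AND T = T
x5 IMPLIES x6 = T IMPLIES T = T
((x6 OR x1) AND x1) IMPLIES (x5 IMPLIES x6) = T IMPLIES T = T
(((x6 AND x5) OR x5) IMPLIES x1) AND (((x6 OR x1) AND x1) IMPLIES (x5 IMPLIES x6)) = T AND T = T
NOT ((((x6 AND x5) OR x5) IMPLIES x1) AND (((x6 OR x1) AND x1) IMPLIES (x5 IMPLIES x6))) = NOT T = F
x1 OR x2 = T OR T = T
NOT (x1 OR x2) = NOT T = F
x6 IMPLIES x2 = T IMPLIES T = T
NOT (x1 OR x2) IMPLIES (x6 IMPLIES x2) = F IMPLIES T = T
NOT (NOT (x1 OR x2) IMPLIES (x6 IMPLIES x2)) = NOT T = F
NOT NOT (NOT (x1 OR x2) IMPLIES (x6 IMPLIES x2)) = NOT F = T
NOT NOT (NOT (x1 OR x2) IMPLIES (x6 IMPLIES x2)) IMPLIES x6 = T IMPLIES T = T
x5 OR (NOT NOT (NOT (x1 OR x2) IMPLIES (x6 IMPLIES x2)) IMPLIES x6) = T OR T = T
NOT (x5 OR (NOT NOT (NOT (x1 OR x2) IMPLIES (x6 IMPLIES x2)) IMPLIES x6)) = NOT T = F
NOT NOT (x5 OR (NOT NOT (NOT (x1 OR x2) IMPLIES (x6 IMPLIES x2)) IMPLIES x6)) = NOT F = T
NOT ((((x6 AND x5) OR x5) IMPLIES x1) AND (((x6 OR x1) AND x1) IMPLIES (x5 IMPLIES x6))) IMPLIES NOT NOT (x5 OR (NOT NOT (NOT (x1 OR x2) IMPLIES (x6 IMPLIES x2)) IMPLIES x6)) = F IMPLIES T = T
(x1 OR (x2 OR x1)) IMPLIES (NOT ((((x6 AND x5) OR x5) IMPLIES x1) AND (((x6 OR x1) AND x1) IMPLIES (x5 IMPLIES x6))) IMPLIES NOT NOT (x5 OR (NOT NOT (NOT (x1 OR x2) IMPLIES (x6 IMPLIES x2)) IMPLIES x6))) = T IMPLIES T = T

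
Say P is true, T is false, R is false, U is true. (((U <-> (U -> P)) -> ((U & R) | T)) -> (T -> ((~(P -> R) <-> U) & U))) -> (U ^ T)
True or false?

1

U -> P = 1 -> 1 = 1
U <-> (U -> P) = 1 <-> 1 = 1
U & R = 1 & 0 = 0
(U & R) | T = 0 | 0 = 0
(U <-> (U -> P)) -> ((U & R) | T) = 1 -> 0 = 0
P -> R = 1 -> 0 = 0
~(P -> R) = ~0 = 1
~(P -> R) <-> U = 1 <-> 1 = 1
(~(P -> R) <-> U) & U = 1 & 1 = 1
T -> ((~(P -> R) <-> U) & U) = 0 -> 1 = 1
((U <-> (U -> P)) -> ((U & R) | T)) -> (T -> ((~(P -> R) <-> U) & U)) = 0 -> 1 = 1
U ^ T = 1 ^ 0 = 1
(((U <-> (U -> P)) -> ((U & R) | T)) -> (T -> ((~(P -> R) <-> U) & U))) -> (U ^ T) = 1 -> 1 = 1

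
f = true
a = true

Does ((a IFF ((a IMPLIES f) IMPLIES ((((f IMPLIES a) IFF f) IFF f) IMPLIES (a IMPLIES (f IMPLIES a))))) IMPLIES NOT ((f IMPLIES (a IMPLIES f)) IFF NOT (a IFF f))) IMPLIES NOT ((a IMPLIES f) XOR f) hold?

true

a IMPLIES f = true IMPLIES true = true
f IMPLIES a = true IMPLIES true = true
(f IMPLIES a) IFF f = true IFF true = true
((f IMPLIES a) IFF f) IFF f = true IFF true = true
f IMPLIES a = true IMPLIES true = true
a IMPLIES (f IMPLIES a) = true IMPLIES true = true
(((f IMPLIES a) IFF f) IFF f) IMPLIES (a IMPLIES (f IMPLIES a)) = true IMPLIES true = true
(a IMPLIES f) IMPLIES ((((f IMPLIES a) IFF f) IFF f) IMPLIES (a IMPLIES (f IMPLIES a))) = true IMPLIES true = true
a IFF ((a IMPLIES f) IMPLIES ((((f IMPLIES a) IFF f) IFF f) IMPLIES (a IMPLIES (f IMPLIES a)))) = true IFF true = true
a IMPLIES f = true IMPLIES true = true
f IMPLIES (a IMPLIES f) = true IMPLIES true = true
a IFF f = true IFF true = true
NOT (a IFF f) = NOT true = false
(f IMPLIES (a IMPLIES f)) IFF NOT (a IFF f) = true IFF false = false
NOT ((f IMPLIES (a IMPLIES f)) IFF NOT (a IFF f)) = NOT false = true
(a IFF ((a IMPLIES f) IMPLIES ((((f IMPLIES a) IFF f) IFF f) IMPLIES (a IMPLIES (f IMPLIES a))))) IMPLIES NOT ((f IMPLIES (a IMPLIES f)) IFF NOT (a IFF f)) = true IMPLIES true = true
a IMPLIES f = true IMPLIES true = true
(a IMPLIES f) XOR f = true XOR true = false
NOT ((a IMPLIES f) XOR f) = NOT false = true
((a IFF ((a IMPLIES f) IMPLIES ((((f IMPLIES a) IFF f) IFF f) IMPLIES (a IMPLIES (f IMPLIES a))))) IMPLIES NOT ((f IMPLIES (a IMPLIES f)) IFF NOT (a IFF f))) IMPLIES NOT ((a IMPLIES f) XOR f) = true IMPLIES true = true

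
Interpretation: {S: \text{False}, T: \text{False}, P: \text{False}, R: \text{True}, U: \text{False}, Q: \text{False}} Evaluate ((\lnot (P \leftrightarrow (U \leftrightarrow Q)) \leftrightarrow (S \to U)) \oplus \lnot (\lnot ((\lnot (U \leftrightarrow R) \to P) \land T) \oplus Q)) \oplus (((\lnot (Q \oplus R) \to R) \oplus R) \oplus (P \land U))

\text{True}

U \leftrightarrow Q = \text{False} \leftrightarrow \text{False} = \text{True}
P \leftrightarrow (U \leftrightarrow Q) = \text{False} \leftrightarrow \text{True} = \text{False}
\lnot (P \leftrightarrow (U \leftrightarrow Q)) = \lnot \text{False} = \text{True}
S \to U = \text{False} \to \text{False} = \text{True}
\lnot (P \leftrightarrow (U \leftrightarrow Q)) \leftrightarrow (S \to U) = \text{True} \leftrightarrow \text{True} = \text{True}
U \leftrightarrow R = \text{False} \leftrightarrow \text{True} = \text{False}
\lnot (U \leftrightarrow R) = \lnot \text{False} = \text{True}
\lnot (U \leftrightarrow R) \to P = \text{True} \to \text{False} = \text{False}
(\lnot (U \leftrightarrow R) \to P) \land T = \text{False} \land \text{False} = \text{False}
\lnot ((\lnot (U \leftrightarrow R) \to P) \land T) = \lnot \text{False} = \text{True}
\lnot ((\lnot (U \leftrightarrow R) \to P) \land T) \oplus Q = \text{True} \oplus \text{False} = \text{True}
\lnot (\lnot ((\lnot (U \leftrightarrow R) \to P) \land T) \oplus Q) = \lnot \text{True} = \text{False}
(\lnot (P \leftrightarrow (U \leftrightarrow Q)) \leftrightarrow (S \to U)) \oplus \lnot (\lnot ((\lnot (U \leftrightarrow R) \to P) \land T) \oplus Q) = \text{True} \oplus \text{False} = \text{True}
Q \oplus R = \text{False} \oplus \text{True} = \text{True}
\lnot (Q \oplus R) = \lnot \text{True} = \text{False}
\lnot (Q \oplus R) \to R = \text{False} \to \text{True} = \text{True}
(\lnot (Q \oplus R) \to R) \oplus R = \text{True} \oplus \text{True} = \text{False}
P \land U = \text{False} \land \text{False} = \text{False}
((\lnot (Q \oplus R) \to R) \oplus R) \oplus (P \land U) = \text{False} \oplus \text{False} = \text{False}
((\lnot (P \leftrightarrow (U \leftrightarrow Q)) \leftrightarrow (S \to U)) \oplus \lnot (\lnot ((\lnot (U \leftrightarrow R) \to P) \land T) \oplus Q)) \oplus (((\lnot (Q \oplus R) \to R) \oplus R) \oplus (P \land U)) = \text{True} \oplus \text{False} = \text{True}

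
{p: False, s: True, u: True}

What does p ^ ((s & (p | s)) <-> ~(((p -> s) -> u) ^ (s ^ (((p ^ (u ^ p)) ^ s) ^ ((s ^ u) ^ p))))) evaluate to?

p | s = False | True = True
s & (p | s) = True & True = True
p -> s = False -> True = True
(p -> s) -> u = True -> True = True
u ^ p = True ^ False = True
p ^ (u ^ p) = False ^ True = True
(p ^ (u ^ p)) ^ s = True ^ True = False
s ^ u = True ^ True = False
(s ^ u) ^ p = False ^ False = False
((p ^ (u ^ p)) ^ s) ^ ((s ^ u) ^ p) = False ^ False = False
s ^ (((p ^ (u ^ p)) ^ s) ^ ((s ^ u) ^ p)) = True ^ False = True
((p -> s) -> u) ^ (s ^ (((p ^ (u ^ p)) ^ s) ^ ((s ^ u) ^ p))) = True ^ True = False
~(((p -> s) -> u) ^ (s ^ (((p ^ (u ^ p)) ^ s) ^ ((s ^ u) ^ p)))) = ~False = True
(s & (p | s)) <-> ~(((p -> s) -> u) ^ (s ^ (((p ^ (u ^ p)) ^ s) ^ ((s ^ u) ^ p)))) = True <-> True = True
p ^ ((s & (p | s)) <-> ~(((p -> s) -> u) ^ (s ^ (((p ^ (u ^ p)) ^ s) ^ ((s ^ u) ^ p))))) = False ^ True = True

True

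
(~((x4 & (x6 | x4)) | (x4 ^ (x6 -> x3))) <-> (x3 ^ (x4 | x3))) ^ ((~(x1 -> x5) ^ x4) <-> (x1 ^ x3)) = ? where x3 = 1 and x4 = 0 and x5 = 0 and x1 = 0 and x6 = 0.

1

Substituting x3=1, x4=0, x5=0, x1=0, x6=0:
x6 | x4 = 0 | 0 = 0
x4 & (x6 | x4) = 0 & 0 = 0
x6 -> x3 = 0 -> 1 = 1
x4 ^ (x6 -> x3) = 0 ^ 1 = 1
(x4 & (x6 | x4)) | (x4 ^ (x6 -> x3)) = 0 | 1 = 1
~((x4 & (x6 | x4)) | (x4 ^ (x6 -> x3))) = ~1 = 0
x4 | x3 = 0 | 1 = 1
x3 ^ (x4 | x3) = 1 ^ 1 = 0
~((x4 & (x6 | x4)) | (x4 ^ (x6 -> x3))) <-> (x3 ^ (x4 | x3)) = 0 <-> 0 = 1
x1 -> x5 = 0 -> 0 = 1
~(x1 -> x5) = ~1 = 0
~(x1 -> x5) ^ x4 = 0 ^ 0 = 0
x1 ^ x3 = 0 ^ 1 = 1
(~(x1 -> x5) ^ x4) <-> (x1 ^ x3) = 0 <-> 1 = 0
(~((x4 & (x6 | x4)) | (x4 ^ (x6 -> x3))) <-> (x3 ^ (x4 | x3))) ^ ((~(x1 -> x5) ^ x4) <-> (x1 ^ x3)) = 1 ^ 0 = 1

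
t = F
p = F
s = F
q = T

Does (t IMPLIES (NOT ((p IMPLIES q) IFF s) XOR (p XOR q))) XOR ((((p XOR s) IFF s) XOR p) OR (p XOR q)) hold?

Substituting t=F, p=F, s=F, q=T:
p IMPLIES q = F IMPLIES T = T
(p IMPLIES q) IFF s = T IFF F = F
NOT ((p IMPLIES q) IFF s) = NOT F = T
p XOR q = F XOR T = T
NOT ((p IMPLIES q) IFF s) XOR (p XOR q) = T XOR T = F
t IMPLIES (NOT ((p IMPLIES q) IFF s) XOR (p XOR q)) = F IMPLIES F = T
p XOR s = F XOR F = F
(p XOR s) IFF s = F IFF F = T
((p XOR s) IFF s) XOR p = T XOR F = T
p XOR q = F XOR T = T
(((p XOR s) IFF s) XOR p) OR (p XOR q) = T OR T = T
(t IMPLIES (NOT ((p IMPLIES q) IFF s) XOR (p XOR q))) XOR ((((p XOR s) IFF s) XOR p) OR (p XOR q)) = T XOR T = F

F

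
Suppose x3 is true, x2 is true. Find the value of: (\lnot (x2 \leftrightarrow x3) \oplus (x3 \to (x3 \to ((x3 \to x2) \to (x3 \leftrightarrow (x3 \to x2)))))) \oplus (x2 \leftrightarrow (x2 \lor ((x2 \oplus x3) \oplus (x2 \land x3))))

x2 \leftrightarrow x3 = \text{True} \leftrightarrow \text{True} = \text{True}
\lnot (x2 \leftrightarrow x3) = \lnot \text{True} = \text{False}
x3 \to x2 = \text{True} \to \text{True} = \text{True}
x3 \to x2 = \text{True} \to \text{True} = \text{True}
x3 \leftrightarrow (x3 \to x2) = \text{True} \leftrightarrow \text{True} = \text{True}
(x3 \to x2) \to (x3 \leftrightarrow (x3 \to x2)) = \text{True} \to \text{True} = \text{True}
x3 \to ((x3 \to x2) \to (x3 \leftrightarrow (x3 \to x2))) = \text{True} \to \text{True} = \text{True}
x3 \to (x3 \to ((x3 \to x2) \to (x3 \leftrightarrow (x3 \to x2)))) = \text{True} \to \text{True} = \text{True}
\lnot (x2 \leftrightarrow x3) \oplus (x3 \to (x3 \to ((x3 \to x2) \to (x3 \leftrightarrow (x3 \to x2))))) = \text{False} \oplus \text{True} = \text{True}
x2 \oplus x3 = \text{True} \oplus \text{True} = \text{False}
x2 \land x3 = \text{True} \land \text{True} = \text{True}
(x2 \oplus x3) \oplus (x2 \land x3) = \text{False} \oplus \text{True} = \text{True}
x2 \lor ((x2 \oplus x3) \oplus (x2 \land x3)) = \text{True} \lor \text{True} = \text{True}
x2 \leftrightarrow (x2 \lor ((x2 \oplus x3) \oplus (x2 \land x3))) = \text{True} \leftrightarrow \text{True} = \text{True}
(\lnot (x2 \leftrightarrow x3) \oplus (x3 \to (x3 \to ((x3 \to x2) \to (x3 \leftrightarrow (x3 \to x2)))))) \oplus (x2 \leftrightarrow (x2 \lor ((x2 \oplus x3) \oplus (x2 \land x3)))) = \text{True} \oplus \text{True} = \text{False}

\text{False}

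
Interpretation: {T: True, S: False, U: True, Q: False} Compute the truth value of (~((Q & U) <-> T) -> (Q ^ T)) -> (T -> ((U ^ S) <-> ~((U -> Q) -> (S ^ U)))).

False

Q & U = False & True = False
(Q & U) <-> T = False <-> True = False
~((Q & U) <-> T) = ~False = True
Q ^ T = False ^ True = True
~((Q & U) <-> T) -> (Q ^ T) = True -> True = True
U ^ S = True ^ False = True
U -> Q = True -> False = False
S ^ U = False ^ True = True
(U -> Q) -> (S ^ U) = False -> True = True
~((U -> Q) -> (S ^ U)) = ~True = False
(U ^ S) <-> ~((U -> Q) -> (S ^ U)) = True <-> False = False
T -> ((U ^ S) <-> ~((U -> Q) -> (S ^ U))) = True -> False = False
(~((Q & U) <-> T) -> (Q ^ T)) -> (T -> ((U ^ S) <-> ~((U -> Q) -> (S ^ U)))) = True -> False = False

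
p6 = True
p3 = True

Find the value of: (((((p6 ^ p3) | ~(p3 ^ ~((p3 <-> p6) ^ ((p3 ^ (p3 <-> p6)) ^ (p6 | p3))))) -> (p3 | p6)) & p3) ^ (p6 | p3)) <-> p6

False

p6 ^ p3 = True ^ True = False
p3 <-> p6 = True <-> True = True
p3 <-> p6 = True <-> True = True
p3 ^ (p3 <-> p6) = True ^ True = False
p6 | p3 = True | True = True
(p3 ^ (p3 <-> p6)) ^ (p6 | p3) = False ^ True = True
(p3 <-> p6) ^ ((p3 ^ (p3 <-> p6)) ^ (p6 | p3)) = True ^ True = False
~((p3 <-> p6) ^ ((p3 ^ (p3 <-> p6)) ^ (p6 | p3))) = ~False = True
p3 ^ ~((p3 <-> p6) ^ ((p3 ^ (p3 <-> p6)) ^ (p6 | p3))) = True ^ True = False
~(p3 ^ ~((p3 <-> p6) ^ ((p3 ^ (p3 <-> p6)) ^ (p6 | p3)))) = ~False = True
(p6 ^ p3) | ~(p3 ^ ~((p3 <-> p6) ^ ((p3 ^ (p3 <-> p6)) ^ (p6 | p3)))) = False | True = True
p3 | p6 = True | True = True
((p6 ^ p3) | ~(p3 ^ ~((p3 <-> p6) ^ ((p3 ^ (p3 <-> p6)) ^ (p6 | p3))))) -> (p3 | p6) = True -> True = True
(((p6 ^ p3) | ~(p3 ^ ~((p3 <-> p6) ^ ((p3 ^ (p3 <-> p6)) ^ (p6 | p3))))) -> (p3 | p6)) & p3 = True & True = True
p6 | p3 = True | True = True
((((p6 ^ p3) | ~(p3 ^ ~((p3 <-> p6) ^ ((p3 ^ (p3 <-> p6)) ^ (p6 | p3))))) -> (p3 | p6)) & p3) ^ (p6 | p3) = True ^ True = False
(((((p6 ^ p3) | ~(p3 ^ ~((p3 <-> p6) ^ ((p3 ^ (p3 <-> p6)) ^ (p6 | p3))))) -> (p3 | p6)) & p3) ^ (p6 | p3)) <-> p6 = False <-> True = False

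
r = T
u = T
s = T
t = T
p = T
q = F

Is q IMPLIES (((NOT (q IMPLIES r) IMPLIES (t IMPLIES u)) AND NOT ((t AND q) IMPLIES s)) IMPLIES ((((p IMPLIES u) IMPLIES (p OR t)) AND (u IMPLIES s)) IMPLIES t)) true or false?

q IMPLIES r = F IMPLIES T = T
NOT (q IMPLIES r) = NOT T = F
t IMPLIES u = T IMPLIES T = T
NOT (q IMPLIES r) IMPLIES (t IMPLIES u) = F IMPLIES T = T
t AND q = T AND F = F
(t AND q) IMPLIES s = F IMPLIES T = T
NOT ((t AND q) IMPLIES s) = NOT T = F
(NOT (q IMPLIES r) IMPLIES (t IMPLIES u)) AND NOT ((t AND q) IMPLIES s) = T AND F = F
p IMPLIES u = T IMPLIES T = T
p OR t = T OR T = T
(p IMPLIES u) IMPLIES (p OR t) = T IMPLIES T = T
u IMPLIES s = T IMPLIES T = T
((p IMPLIES u) IMPLIES (p OR t)) AND (u IMPLIES s) = T AND T = T
(((p IMPLIES u) IMPLIES (p OR t)) AND (u IMPLIES s)) IMPLIES t = T IMPLIES T = T
((NOT (q IMPLIES r) IMPLIES (t IMPLIES u)) AND NOT ((t AND q) IMPLIES s)) IMPLIES ((((p IMPLIES u) IMPLIES (p OR t)) AND (u IMPLIES s)) IMPLIES t) = F IMPLIES T = T
q IMPLIES (((NOT (q IMPLIES r) IMPLIES (t IMPLIES u)) AND NOT ((t AND q) IMPLIES s)) IMPLIES ((((p IMPLIES u) IMPLIES (p OR t)) AND (u IMPLIES s)) IMPLIES t)) = F IMPLIES T = T

T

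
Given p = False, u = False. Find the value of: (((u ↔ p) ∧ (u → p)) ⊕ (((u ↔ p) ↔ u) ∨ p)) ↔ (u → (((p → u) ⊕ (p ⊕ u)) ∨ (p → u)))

Substituting p=False, u=False:
u ↔ p = False ↔ False = True
u → p = False → False = True
(u ↔ p) ∧ (u → p) = True ∧ True = True
u ↔ p = False ↔ False = True
(u ↔ p) ↔ u = True ↔ False = False
((u ↔ p) ↔ u) ∨ p = False ∨ False = False
((u ↔ p) ∧ (u → p)) ⊕ (((u ↔ p) ↔ u) ∨ p) = True ⊕ False = True
p → u = False → False = True
p ⊕ u = False ⊕ False = False
(p → u) ⊕ (p ⊕ u) = True ⊕ False = True
p → u = False → False = True
((p → u) ⊕ (p ⊕ u)) ∨ (p → u) = True ∨ True = True
u → (((p → u) ⊕ (p ⊕ u)) ∨ (p → u)) = False → True = True
(((u ↔ p) ∧ (u → p)) ⊕ (((u ↔ p) ↔ u) ∨ p)) ↔ (u → (((p → u) ⊕ (p ⊕ u)) ∨ (p → u))) = True ↔ True = True

True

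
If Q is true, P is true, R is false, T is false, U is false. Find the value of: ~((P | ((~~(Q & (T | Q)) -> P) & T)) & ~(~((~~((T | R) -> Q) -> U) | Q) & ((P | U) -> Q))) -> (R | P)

Substituting Q=1, P=1, R=0, T=0, U=0:
T | Q = 0 | 1 = 1
Q & (T | Q) = 1 & 1 = 1
~(Q & (T | Q)) = ~1 = 0
~~(Q & (T | Q)) = ~0 = 1
~~(Q & (T | Q)) -> P = 1 -> 1 = 1
(~~(Q & (T | Q)) -> P) & T = 1 & 0 = 0
P | ((~~(Q & (T | Q)) -> P) & T) = 1 | 0 = 1
T | R = 0 | 0 = 0
(T | R) -> Q = 0 -> 1 = 1
~((T | R) -> Q) = ~1 = 0
~~((T | R) -> Q) = ~0 = 1
~~((T | R) -> Q) -> U = 1 -> 0 = 0
(~~((T | R) -> Q) -> U) | Q = 0 | 1 = 1
~((~~((T | R) -> Q) -> U) | Q) = ~1 = 0
P | U = 1 | 0 = 1
(P | U) -> Q = 1 -> 1 = 1
~((~~((T | R) -> Q) -> U) | Q) & ((P | U) -> Q) = 0 & 1 = 0
~(~((~~((T | R) -> Q) -> U) | Q) & ((P | U) -> Q)) = ~0 = 1
(P | ((~~(Q & (T | Q)) -> P) & T)) & ~(~((~~((T | R) -> Q) -> U) | Q) & ((P | U) -> Q)) = 1 & 1 = 1
~((P | ((~~(Q & (T | Q)) -> P) & T)) & ~(~((~~((T | R) -> Q) -> U) | Q) & ((P | U) -> Q))) = ~1 = 0
R | P = 0 | 1 = 1
~((P | ((~~(Q & (T | Q)) -> P) & T)) & ~(~((~~((T | R) -> Q) -> U) | Q) & ((P | U) -> Q))) -> (R | P) = 0 -> 1 = 1

1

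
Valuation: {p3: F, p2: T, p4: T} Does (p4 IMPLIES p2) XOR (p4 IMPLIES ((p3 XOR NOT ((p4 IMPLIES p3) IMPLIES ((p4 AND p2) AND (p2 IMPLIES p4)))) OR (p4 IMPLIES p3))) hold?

p4 IMPLIES p2 = T IMPLIES T = T
p4 IMPLIES p3 = T IMPLIES F = F
p4 AND p2 = T AND T = T
p2 IMPLIES p4 = T IMPLIES T = T
(p4 AND p2) AND (p2 IMPLIES p4) = T AND T = T
(p4 IMPLIES p3) IMPLIES ((p4 AND p2) AND (p2 IMPLIES p4)) = F IMPLIES T = T
NOT ((p4 IMPLIES p3) IMPLIES ((p4 AND p2) AND (p2 IMPLIES p4))) = NOT T = F
p3 XOR NOT ((p4 IMPLIES p3) IMPLIES ((p4 AND p2) AND (p2 IMPLIES p4))) = F XOR F = F
p4 IMPLIES p3 = T IMPLIES F = F
(p3 XOR NOT ((p4 IMPLIES p3) IMPLIES ((p4 AND p2) AND (p2 IMPLIES p4)))) OR (p4 IMPLIES p3) = F OR F = F
p4 IMPLIES ((p3 XOR NOT ((p4 IMPLIES p3) IMPLIES ((p4 AND p2) AND (p2 IMPLIES p4)))) OR (p4 IMPLIES p3)) = T IMPLIES F = F
(p4 IMPLIES p2) XOR (p4 IMPLIES ((p3 XOR NOT ((p4 IMPLIES p3) IMPLIES ((p4 AND p2) AND (p2 IMPLIES p4)))) OR (p4 IMPLIES p3))) = T XOR F = T

T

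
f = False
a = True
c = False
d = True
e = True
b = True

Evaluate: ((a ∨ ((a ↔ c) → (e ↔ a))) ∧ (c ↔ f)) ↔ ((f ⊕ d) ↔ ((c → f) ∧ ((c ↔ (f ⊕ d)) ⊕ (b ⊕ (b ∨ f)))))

False

a ↔ c = True ↔ False = False
e ↔ a = True ↔ True = True
(a ↔ c) → (e ↔ a) = False → True = True
a ∨ ((a ↔ c) → (e ↔ a)) = True ∨ True = True
c ↔ f = False ↔ False = True
(a ∨ ((a ↔ c) → (e ↔ a))) ∧ (c ↔ f) = True ∧ True = True
f ⊕ d = False ⊕ True = True
c → f = False → False = True
f ⊕ d = False ⊕ True = True
c ↔ (f ⊕ d) = False ↔ True = False
b ∨ f = True ∨ False = True
b ⊕ (b ∨ f) = True ⊕ True = False
(c ↔ (f ⊕ d)) ⊕ (b ⊕ (b ∨ f)) = False ⊕ False = False
(c → f) ∧ ((c ↔ (f ⊕ d)) ⊕ (b ⊕ (b ∨ f))) = True ∧ False = False
(f ⊕ d) ↔ ((c → f) ∧ ((c ↔ (f ⊕ d)) ⊕ (b ⊕ (b ∨ f)))) = True ↔ False = False
((a ∨ ((a ↔ c) → (e ↔ a))) ∧ (c ↔ f)) ↔ ((f ⊕ d) ↔ ((c → f) ∧ ((c ↔ (f ⊕ d)) ⊕ (b ⊕ (b ∨ f))))) = True ↔ False = False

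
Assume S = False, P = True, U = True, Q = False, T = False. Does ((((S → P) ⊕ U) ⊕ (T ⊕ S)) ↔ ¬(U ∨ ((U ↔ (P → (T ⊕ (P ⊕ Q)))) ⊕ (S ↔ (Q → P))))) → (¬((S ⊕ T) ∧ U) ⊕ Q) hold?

True

S → P = False → True = True
(S → P) ⊕ U = True ⊕ True = False
T ⊕ S = False ⊕ False = False
((S → P) ⊕ U) ⊕ (T ⊕ S) = False ⊕ False = False
P ⊕ Q = True ⊕ False = True
T ⊕ (P ⊕ Q) = False ⊕ True = True
P → (T ⊕ (P ⊕ Q)) = True → True = True
U ↔ (P → (T ⊕ (P ⊕ Q))) = True ↔ True = True
Q → P = False → True = True
S ↔ (Q → P) = False ↔ True = False
(U ↔ (P → (T ⊕ (P ⊕ Q)))) ⊕ (S ↔ (Q → P)) = True ⊕ False = True
U ∨ ((U ↔ (P → (T ⊕ (P ⊕ Q)))) ⊕ (S ↔ (Q → P))) = True ∨ True = True
¬(U ∨ ((U ↔ (P → (T ⊕ (P ⊕ Q)))) ⊕ (S ↔ (Q → P)))) = ¬True = False
(((S → P) ⊕ U) ⊕ (T ⊕ S)) ↔ ¬(U ∨ ((U ↔ (P → (T ⊕ (P ⊕ Q)))) ⊕ (S ↔ (Q → P)))) = False ↔ False = True
S ⊕ T = False ⊕ False = False
(S ⊕ T) ∧ U = False ∧ True = False
¬((S ⊕ T) ∧ U) = ¬False = True
¬((S ⊕ T) ∧ U) ⊕ Q = True ⊕ False = True
((((S → P) ⊕ U) ⊕ (T ⊕ S)) ↔ ¬(U ∨ ((U ↔ (P → (T ⊕ (P ⊕ Q)))) ⊕ (S ↔ (Q → P))))) → (¬((S ⊕ T) ∧ U) ⊕ Q) = True → True = True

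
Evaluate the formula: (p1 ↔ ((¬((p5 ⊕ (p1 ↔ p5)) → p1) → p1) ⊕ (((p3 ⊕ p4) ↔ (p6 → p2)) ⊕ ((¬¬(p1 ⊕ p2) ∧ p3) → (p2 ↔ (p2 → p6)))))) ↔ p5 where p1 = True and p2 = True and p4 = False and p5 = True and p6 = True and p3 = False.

False

p1 ↔ p5 = True ↔ True = True
p5 ⊕ (p1 ↔ p5) = True ⊕ True = False
(p5 ⊕ (p1 ↔ p5)) → p1 = False → True = True
¬((p5 ⊕ (p1 ↔ p5)) → p1) = ¬True = False
¬((p5 ⊕ (p1 ↔ p5)) → p1) → p1 = False → True = True
p3 ⊕ p4 = False ⊕ False = False
p6 → p2 = True → True = True
(p3 ⊕ p4) ↔ (p6 → p2) = False ↔ True = False
p1 ⊕ p2 = True ⊕ True = False
¬(p1 ⊕ p2) = ¬False = True
¬¬(p1 ⊕ p2) = ¬True = False
¬¬(p1 ⊕ p2) ∧ p3 = False ∧ False = False
p2 → p6 = True → True = True
p2 ↔ (p2 → p6) = True ↔ True = True
(¬¬(p1 ⊕ p2) ∧ p3) → (p2 ↔ (p2 → p6)) = False → True = True
((p3 ⊕ p4) ↔ (p6 → p2)) ⊕ ((¬¬(p1 ⊕ p2) ∧ p3) → (p2 ↔ (p2 → p6))) = False ⊕ True = True
(¬((p5 ⊕ (p1 ↔ p5)) → p1) → p1) ⊕ (((p3 ⊕ p4) ↔ (p6 → p2)) ⊕ ((¬¬(p1 ⊕ p2) ∧ p3) → (p2 ↔ (p2 → p6)))) = True ⊕ True = False
p1 ↔ ((¬((p5 ⊕ (p1 ↔ p5)) → p1) → p1) ⊕ (((p3 ⊕ p4) ↔ (p6 → p2)) ⊕ ((¬¬(p1 ⊕ p2) ∧ p3) → (p2 ↔ (p2 → p6))))) = True ↔ False = False
(p1 ↔ ((¬((p5 ⊕ (p1 ↔ p5)) → p1) → p1) ⊕ (((p3 ⊕ p4) ↔ (p6 → p2)) ⊕ ((¬¬(p1 ⊕ p2) ∧ p3) → (p2 ↔ (p2 → p6)))))) ↔ p5 = False ↔ True = False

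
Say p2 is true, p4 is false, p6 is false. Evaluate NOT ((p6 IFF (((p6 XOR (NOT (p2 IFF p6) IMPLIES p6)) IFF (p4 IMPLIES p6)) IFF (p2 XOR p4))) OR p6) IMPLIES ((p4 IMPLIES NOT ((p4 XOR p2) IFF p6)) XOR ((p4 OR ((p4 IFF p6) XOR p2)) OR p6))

Substituting p2=true, p4=false, p6=false:
p2 IFF p6 = true IFF false = false
NOT (p2 IFF p6) = NOT false = true
NOT (p2 IFF p6) IMPLIES p6 = true IMPLIES false = false
p6 XOR (NOT (p2 IFF p6) IMPLIES p6) = false XOR false = false
p4 IMPLIES p6 = false IMPLIES false = true
(p6 XOR (NOT (p2 IFF p6) IMPLIES p6)) IFF (p4 IMPLIES p6) = false IFF true = false
p2 XOR p4 = true XOR false = true
((p6 XOR (NOT (p2 IFF p6) IMPLIES p6)) IFF (p4 IMPLIES p6)) IFF (p2 XOR p4) = false IFF true = false
p6 IFF (((p6 XOR (NOT (p2 IFF p6) IMPLIES p6)) IFF (p4 IMPLIES p6)) IFF (p2 XOR p4)) = false IFF false = true
(p6 IFF (((p6 XOR (NOT (p2 IFF p6) IMPLIES p6)) IFF (p4 IMPLIES p6)) IFF (p2 XOR p4))) OR p6 = true OR false = true
NOT ((p6 IFF (((p6 XOR (NOT (p2 IFF p6) IMPLIES p6)) IFF (p4 IMPLIES p6)) IFF (p2 XOR p4))) OR p6) = NOT true = false
p4 XOR p2 = false XOR true = true
(p4 XOR p2) IFF p6 = true IFF false = false
NOT ((p4 XOR p2) IFF p6) = NOT false = true
p4 IMPLIES NOT ((p4 XOR p2) IFF p6) = false IMPLIES true = true
p4 IFF p6 = false IFF false = true
(p4 IFF p6) XOR p2 = true XOR true = false
p4 OR ((p4 IFF p6) XOR p2) = false OR false = false
(p4 OR ((p4 IFF p6) XOR p2)) OR p6 = false OR false = false
(p4 IMPLIES NOT ((p4 XOR p2) IFF p6)) XOR ((p4 OR ((p4 IFF p6) XOR p2)) OR p6) = true XOR false = true
NOT ((p6 IFF (((p6 XOR (NOT (p2 IFF p6) IMPLIES p6)) IFF (p4 IMPLIES p6)) IFF (p2 XOR p4))) OR p6) IMPLIES ((p4 IMPLIES NOT ((p4 XOR p2) IFF p6)) XOR ((p4 OR ((p4 IFF p6) XOR p2)) OR p6)) = false IMPLIES true = true

true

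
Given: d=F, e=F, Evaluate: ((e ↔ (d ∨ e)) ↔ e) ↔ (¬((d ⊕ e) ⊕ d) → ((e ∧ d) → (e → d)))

F

d ∨ e = F ∨ F = F
e ↔ (d ∨ e) = F ↔ F = T
(e ↔ (d ∨ e)) ↔ e = T ↔ F = F
d ⊕ e = F ⊕ F = F
(d ⊕ e) ⊕ d = F ⊕ F = F
¬((d ⊕ e) ⊕ d) = ¬F = T
e ∧ d = F ∧ F = F
e → d = F → F = T
(e ∧ d) → (e → d) = F → T = T
¬((d ⊕ e) ⊕ d) → ((e ∧ d) → (e → d)) = T → T = T
((e ↔ (d ∨ e)) ↔ e) ↔ (¬((d ⊕ e) ⊕ d) → ((e ∧ d) → (e → d))) = F ↔ T = F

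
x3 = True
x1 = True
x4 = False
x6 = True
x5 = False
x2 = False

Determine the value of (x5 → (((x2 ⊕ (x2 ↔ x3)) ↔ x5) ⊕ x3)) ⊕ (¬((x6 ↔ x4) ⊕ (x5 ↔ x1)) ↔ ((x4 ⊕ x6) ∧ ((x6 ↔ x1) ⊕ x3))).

True

x2 ↔ x3 = False ↔ True = False
x2 ⊕ (x2 ↔ x3) = False ⊕ False = False
(x2 ⊕ (x2 ↔ x3)) ↔ x5 = False ↔ False = True
((x2 ⊕ (x2 ↔ x3)) ↔ x5) ⊕ x3 = True ⊕ True = False
x5 → (((x2 ⊕ (x2 ↔ x3)) ↔ x5) ⊕ x3) = False → False = True
x6 ↔ x4 = True ↔ False = False
x5 ↔ x1 = False ↔ True = False
(x6 ↔ x4) ⊕ (x5 ↔ x1) = False ⊕ False = False
¬((x6 ↔ x4) ⊕ (x5 ↔ x1)) = ¬False = True
x4 ⊕ x6 = False ⊕ True = True
x6 ↔ x1 = True ↔ True = True
(x6 ↔ x1) ⊕ x3 = True ⊕ True = False
(x4 ⊕ x6) ∧ ((x6 ↔ x1) ⊕ x3) = True ∧ False = False
¬((x6 ↔ x4) ⊕ (x5 ↔ x1)) ↔ ((x4 ⊕ x6) ∧ ((x6 ↔ x1) ⊕ x3)) = True ↔ False = False
(x5 → (((x2 ⊕ (x2 ↔ x3)) ↔ x5) ⊕ x3)) ⊕ (¬((x6 ↔ x4) ⊕ (x5 ↔ x1)) ↔ ((x4 ⊕ x6) ∧ ((x6 ↔ x1) ⊕ x3))) = True ⊕ False = True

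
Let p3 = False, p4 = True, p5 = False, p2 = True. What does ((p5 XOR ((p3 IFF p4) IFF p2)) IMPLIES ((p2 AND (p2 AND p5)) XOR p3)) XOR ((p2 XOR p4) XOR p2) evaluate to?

Substituting p3=False, p4=True, p5=False, p2=True:
p3 IFF p4 = False IFF True = False
(p3 IFF p4) IFF p2 = False IFF True = False
p5 XOR ((p3 IFF p4) IFF p2) = False XOR False = False
p2 AND p5 = True AND False = False
p2 AND (p2 AND p5) = True AND False = False
(p2 AND (p2 AND p5)) XOR p3 = False XOR False = False
(p5 XOR ((p3 IFF p4) IFF p2)) IMPLIES ((p2 AND (p2 AND p5)) XOR p3) = False IMPLIES False = True
p2 XOR p4 = True XOR True = False
(p2 XOR p4) XOR p2 = False XOR True = True
((p5 XOR ((p3 IFF p4) IFF p2)) IMPLIES ((p2 AND (p2 AND p5)) XOR p3)) XOR ((p2 XOR p4) XOR p2) = True XOR True = False

False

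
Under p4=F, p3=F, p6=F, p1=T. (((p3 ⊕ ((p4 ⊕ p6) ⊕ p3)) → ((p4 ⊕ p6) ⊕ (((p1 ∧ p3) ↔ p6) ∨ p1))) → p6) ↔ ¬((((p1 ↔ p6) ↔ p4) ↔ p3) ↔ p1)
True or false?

F

p4 ⊕ p6 = F ⊕ F = F
(p4 ⊕ p6) ⊕ p3 = F ⊕ F = F
p3 ⊕ ((p4 ⊕ p6) ⊕ p3) = F ⊕ F = F
p4 ⊕ p6 = F ⊕ F = F
p1 ∧ p3 = T ∧ F = F
(p1 ∧ p3) ↔ p6 = F ↔ F = T
((p1 ∧ p3) ↔ p6) ∨ p1 = T ∨ T = T
(p4 ⊕ p6) ⊕ (((p1 ∧ p3) ↔ p6) ∨ p1) = F ⊕ T = T
(p3 ⊕ ((p4 ⊕ p6) ⊕ p3)) → ((p4 ⊕ p6) ⊕ (((p1 ∧ p3) ↔ p6) ∨ p1)) = F → T = T
((p3 ⊕ ((p4 ⊕ p6) ⊕ p3)) → ((p4 ⊕ p6) ⊕ (((p1 ∧ p3) ↔ p6) ∨ p1))) → p6 = T → F = F
p1 ↔ p6 = T ↔ F = F
(p1 ↔ p6) ↔ p4 = F ↔ F = T
((p1 ↔ p6) ↔ p4) ↔ p3 = T ↔ F = F
(((p1 ↔ p6) ↔ p4) ↔ p3) ↔ p1 = F ↔ T = F
¬((((p1 ↔ p6) ↔ p4) ↔ p3) ↔ p1) = ¬F = T
(((p3 ⊕ ((p4 ⊕ p6) ⊕ p3)) → ((p4 ⊕ p6) ⊕ (((p1 ∧ p3) ↔ p6) ∨ p1))) → p6) ↔ ¬((((p1 ↔ p6) ↔ p4) ↔ p3) ↔ p1) = F ↔ T = F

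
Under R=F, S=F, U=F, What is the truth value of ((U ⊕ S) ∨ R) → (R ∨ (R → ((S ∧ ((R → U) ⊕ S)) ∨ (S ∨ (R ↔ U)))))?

Substituting R=F, S=F, U=F:
U ⊕ S = F ⊕ F = F
(U ⊕ S) ∨ R = F ∨ F = F
R → U = F → F = T
(R → U) ⊕ S = T ⊕ F = T
S ∧ ((R → U) ⊕ S) = F ∧ T = F
R ↔ U = F ↔ F = T
S ∨ (R ↔ U) = F ∨ T = T
(S ∧ ((R → U) ⊕ S)) ∨ (S ∨ (R ↔ U)) = F ∨ T = T
R → ((S ∧ ((R → U) ⊕ S)) ∨ (S ∨ (R ↔ U))) = F → T = T
R ∨ (R → ((S ∧ ((R → U) ⊕ S)) ∨ (S ∨ (R ↔ U)))) = F ∨ T = T
((U ⊕ S) ∨ R) → (R ∨ (R → ((S ∧ ((R → U) ⊕ S)) ∨ (S ∨ (R ↔ U))))) = F → T = T

T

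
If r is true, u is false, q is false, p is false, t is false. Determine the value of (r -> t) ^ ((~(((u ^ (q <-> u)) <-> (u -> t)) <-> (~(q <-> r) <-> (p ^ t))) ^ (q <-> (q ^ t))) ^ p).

F

r -> t = T -> F = F
q <-> u = F <-> F = T
u ^ (q <-> u) = F ^ T = T
u -> t = F -> F = T
(u ^ (q <-> u)) <-> (u -> t) = T <-> T = T
q <-> r = F <-> T = F
~(q <-> r) = ~F = T
p ^ t = F ^ F = F
~(q <-> r) <-> (p ^ t) = T <-> F = F
((u ^ (q <-> u)) <-> (u -> t)) <-> (~(q <-> r) <-> (p ^ t)) = T <-> F = F
~(((u ^ (q <-> u)) <-> (u -> t)) <-> (~(q <-> r) <-> (p ^ t))) = ~F = T
q ^ t = F ^ F = F
q <-> (q ^ t) = F <-> F = T
~(((u ^ (q <-> u)) <-> (u -> t)) <-> (~(q <-> r) <-> (p ^ t))) ^ (q <-> (q ^ t)) = T ^ T = F
(~(((u ^ (q <-> u)) <-> (u -> t)) <-> (~(q <-> r) <-> (p ^ t))) ^ (q <-> (q ^ t))) ^ p = F ^ F = F
(r -> t) ^ ((~(((u ^ (q <-> u)) <-> (u -> t)) <-> (~(q <-> r) <-> (p ^ t))) ^ (q <-> (q ^ t))) ^ p) = F ^ F = F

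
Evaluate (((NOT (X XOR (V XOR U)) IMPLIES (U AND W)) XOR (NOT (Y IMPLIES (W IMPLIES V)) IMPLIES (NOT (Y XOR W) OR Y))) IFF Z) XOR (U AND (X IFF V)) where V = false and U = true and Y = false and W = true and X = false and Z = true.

V XOR U = false XOR true = true
X XOR (V XOR U) = false XOR true = true
NOT (X XOR (V XOR U)) = NOT true = false
U AND W = true AND true = true
NOT (X XOR (V XOR U)) IMPLIES (U AND W) = false IMPLIES true = true
W IMPLIES V = true IMPLIES false = false
Y IMPLIES (W IMPLIES V) = false IMPLIES false = true
NOT (Y IMPLIES (W IMPLIES V)) = NOT true = false
Y XOR W = false XOR true = true
NOT (Y XOR W) = NOT true = false
NOT (Y XOR W) OR Y = false OR false = false
NOT (Y IMPLIES (W IMPLIES V)) IMPLIES (NOT (Y XOR W) OR Y) = false IMPLIES false = true
(NOT (X XOR (V XOR U)) IMPLIES (U AND W)) XOR (NOT (Y IMPLIES (W IMPLIES V)) IMPLIES (NOT (Y XOR W) OR Y)) = true XOR true = false
((NOT (X XOR (V XOR U)) IMPLIES (U AND W)) XOR (NOT (Y IMPLIES (W IMPLIES V)) IMPLIES (NOT (Y XOR W) OR Y))) IFF Z = false IFF true = false
X IFF V = false IFF false = true
U AND (X IFF V) = true AND true = true
(((NOT (X XOR (V XOR U)) IMPLIES (U AND W)) XOR (NOT (Y IMPLIES (W IMPLIES V)) IMPLIES (NOT (Y XOR W) OR Y))) IFF Z) XOR (U AND (X IFF V)) = false XOR true = true

true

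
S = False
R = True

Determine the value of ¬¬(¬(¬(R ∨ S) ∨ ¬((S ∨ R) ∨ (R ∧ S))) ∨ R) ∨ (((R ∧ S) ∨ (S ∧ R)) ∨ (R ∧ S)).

R ∨ S = True ∨ False = True
¬(R ∨ S) = ¬True = False
S ∨ R = False ∨ True = True
R ∧ S = True ∧ False = False
(S ∨ R) ∨ (R ∧ S) = True ∨ False = True
¬((S ∨ R) ∨ (R ∧ S)) = ¬True = False
¬(R ∨ S) ∨ ¬((S ∨ R) ∨ (R ∧ S)) = False ∨ False = False
¬(¬(R ∨ S) ∨ ¬((S ∨ R) ∨ (R ∧ S))) = ¬False = True
¬(¬(R ∨ S) ∨ ¬((S ∨ R) ∨ (R ∧ S))) ∨ R = True ∨ True = True
¬(¬(¬(R ∨ S) ∨ ¬((S ∨ R) ∨ (R ∧ S))) ∨ R) = ¬True = False
¬¬(¬(¬(R ∨ S) ∨ ¬((S ∨ R) ∨ (R ∧ S))) ∨ R) = ¬False = True
R ∧ S = True ∧ False = False
S ∧ R = False ∧ True = False
(R ∧ S) ∨ (S ∧ R) = False ∨ False = False
R ∧ S = True ∧ False = False
((R ∧ S) ∨ (S ∧ R)) ∨ (R ∧ S) = False ∨ False = False
¬¬(¬(¬(R ∨ S) ∨ ¬((S ∨ R) ∨ (R ∧ S))) ∨ R) ∨ (((R ∧ S) ∨ (S ∧ R)) ∨ (R ∧ S)) = True ∨ False = True

True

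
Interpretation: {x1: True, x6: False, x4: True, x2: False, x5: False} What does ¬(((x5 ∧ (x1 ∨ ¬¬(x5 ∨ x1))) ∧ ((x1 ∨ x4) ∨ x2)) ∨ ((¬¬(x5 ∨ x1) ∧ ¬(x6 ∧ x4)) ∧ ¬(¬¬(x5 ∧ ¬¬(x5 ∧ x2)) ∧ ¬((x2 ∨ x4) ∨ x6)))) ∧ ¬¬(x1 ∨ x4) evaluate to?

False

x5 ∨ x1 = False ∨ True = True
¬(x5 ∨ x1) = ¬True = False
¬¬(x5 ∨ x1) = ¬False = True
x1 ∨ ¬¬(x5 ∨ x1) = True ∨ True = True
x5 ∧ (x1 ∨ ¬¬(x5 ∨ x1)) = False ∧ True = False
x1 ∨ x4 = True ∨ True = True
(x1 ∨ x4) ∨ x2 = True ∨ False = True
(x5 ∧ (x1 ∨ ¬¬(x5 ∨ x1))) ∧ ((x1 ∨ x4) ∨ x2) = False ∧ True = False
x5 ∨ x1 = False ∨ True = True
¬(x5 ∨ x1) = ¬True = False
¬¬(x5 ∨ x1) = ¬False = True
x6 ∧ x4 = False ∧ True = False
¬(x6 ∧ x4) = ¬False = True
¬¬(x5 ∨ x1) ∧ ¬(x6 ∧ x4) = True ∧ True = True
x5 ∧ x2 = False ∧ False = False
¬(x5 ∧ x2) = ¬False = True
¬¬(x5 ∧ x2) = ¬True = False
x5 ∧ ¬¬(x5 ∧ x2) = False ∧ False = False
¬(x5 ∧ ¬¬(x5 ∧ x2)) = ¬False = True
¬¬(x5 ∧ ¬¬(x5 ∧ x2)) = ¬True = False
x2 ∨ x4 = False ∨ True = True
(x2 ∨ x4) ∨ x6 = True ∨ False = True
¬((x2 ∨ x4) ∨ x6) = ¬True = False
¬¬(x5 ∧ ¬¬(x5 ∧ x2)) ∧ ¬((x2 ∨ x4) ∨ x6) = False ∧ False = False
¬(¬¬(x5 ∧ ¬¬(x5 ∧ x2)) ∧ ¬((x2 ∨ x4) ∨ x6)) = ¬False = True
(¬¬(x5 ∨ x1) ∧ ¬(x6 ∧ x4)) ∧ ¬(¬¬(x5 ∧ ¬¬(x5 ∧ x2)) ∧ ¬((x2 ∨ x4) ∨ x6)) = True ∧ True = True
((x5 ∧ (x1 ∨ ¬¬(x5 ∨ x1))) ∧ ((x1 ∨ x4) ∨ x2)) ∨ ((¬¬(x5 ∨ x1) ∧ ¬(x6 ∧ x4)) ∧ ¬(¬¬(x5 ∧ ¬¬(x5 ∧ x2)) ∧ ¬((x2 ∨ x4) ∨ x6))) = False ∨ True = True
¬(((x5 ∧ (x1 ∨ ¬¬(x5 ∨ x1))) ∧ ((x1 ∨ x4) ∨ x2)) ∨ ((¬¬(x5 ∨ x1) ∧ ¬(x6 ∧ x4)) ∧ ¬(¬¬(x5 ∧ ¬¬(x5 ∧ x2)) ∧ ¬((x2 ∨ x4) ∨ x6)))) = ¬True = False
x1 ∨ x4 = True ∨ True = True
¬(x1 ∨ x4) = ¬True = False
¬¬(x1 ∨ x4) = ¬False = True
¬(((x5 ∧ (x1 ∨ ¬¬(x5 ∨ x1))) ∧ ((x1 ∨ x4) ∨ x2)) ∨ ((¬¬(x5 ∨ x1) ∧ ¬(x6 ∧ x4)) ∧ ¬(¬¬(x5 ∧ ¬¬(x5 ∧ x2)) ∧ ¬((x2 ∨ x4) ∨ x6)))) ∧ ¬¬(x1 ∨ x4) = False ∧ True = False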